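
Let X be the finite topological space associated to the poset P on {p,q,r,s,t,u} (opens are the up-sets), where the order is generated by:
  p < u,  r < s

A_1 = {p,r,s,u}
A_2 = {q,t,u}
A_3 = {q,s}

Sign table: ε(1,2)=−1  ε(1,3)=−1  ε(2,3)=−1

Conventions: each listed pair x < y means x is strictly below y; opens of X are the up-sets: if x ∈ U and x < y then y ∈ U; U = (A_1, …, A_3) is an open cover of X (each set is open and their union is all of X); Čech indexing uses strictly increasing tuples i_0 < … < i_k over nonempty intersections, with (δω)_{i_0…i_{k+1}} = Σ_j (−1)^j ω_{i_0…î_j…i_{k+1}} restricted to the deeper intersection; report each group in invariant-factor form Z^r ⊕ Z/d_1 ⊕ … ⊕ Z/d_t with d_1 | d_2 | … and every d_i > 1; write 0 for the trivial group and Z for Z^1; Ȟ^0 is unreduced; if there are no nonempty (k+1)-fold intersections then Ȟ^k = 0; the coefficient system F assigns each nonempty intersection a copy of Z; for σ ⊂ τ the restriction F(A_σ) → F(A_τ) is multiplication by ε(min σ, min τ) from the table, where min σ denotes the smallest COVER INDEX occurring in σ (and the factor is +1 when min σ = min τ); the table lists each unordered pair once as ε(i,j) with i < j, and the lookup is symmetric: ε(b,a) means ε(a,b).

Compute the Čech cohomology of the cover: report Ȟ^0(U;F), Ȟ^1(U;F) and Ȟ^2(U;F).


intersection data:
  A12={u} A13={s} A23={q}
C dims 3,3; δ0: rk 3, SNF 1^2·2
Ȟ^0 = (3 − 3) − 0 = 0, so Ȟ^0 ≅ 0
Ȟ^1 = (3 − 0) − 3 = 0 plus torsion [2], so Ȟ^1 ≅ Z/2
Ȟ^2 = (0 − 0) − 0 = 0, so Ȟ^2 ≅ 0

Ȟ^0 = 0; Ȟ^1 = Z/2; Ȟ^2 = 0


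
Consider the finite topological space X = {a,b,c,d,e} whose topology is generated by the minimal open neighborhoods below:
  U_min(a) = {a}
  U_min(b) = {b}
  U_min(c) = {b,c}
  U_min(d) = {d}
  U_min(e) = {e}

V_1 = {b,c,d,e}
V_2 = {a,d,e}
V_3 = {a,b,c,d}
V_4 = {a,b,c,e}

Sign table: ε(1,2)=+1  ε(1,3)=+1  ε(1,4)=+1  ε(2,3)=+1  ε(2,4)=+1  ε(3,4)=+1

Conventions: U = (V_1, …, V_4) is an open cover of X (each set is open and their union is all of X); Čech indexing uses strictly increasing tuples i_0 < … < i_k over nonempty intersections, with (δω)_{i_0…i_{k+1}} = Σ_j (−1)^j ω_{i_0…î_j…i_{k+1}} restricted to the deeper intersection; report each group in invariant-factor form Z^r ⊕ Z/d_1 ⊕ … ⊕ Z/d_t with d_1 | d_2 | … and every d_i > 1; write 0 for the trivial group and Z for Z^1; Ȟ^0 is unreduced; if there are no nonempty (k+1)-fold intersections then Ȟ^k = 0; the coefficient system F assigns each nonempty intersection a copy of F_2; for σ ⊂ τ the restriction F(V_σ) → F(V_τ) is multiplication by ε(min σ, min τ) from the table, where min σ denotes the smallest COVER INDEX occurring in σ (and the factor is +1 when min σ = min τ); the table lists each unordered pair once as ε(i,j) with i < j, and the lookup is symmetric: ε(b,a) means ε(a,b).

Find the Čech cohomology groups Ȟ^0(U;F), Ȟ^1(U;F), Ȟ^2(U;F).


Ȟ^0 = Z/2, Ȟ^1 = 0, Ȟ^2 = Z/2

nonempty intersections:
  V12={d,e} V13={b,c,d} V14={b,c,e} V23={a,d} V24={a,e} V34={a,b,c}
  V123={d} V124={e} V134={b,c} V234={a}
C dims 4,6,4; δ0: rk_F2 3; δ1: rk_F2 3
Ȟ^0: (4−3)−0=1 ⇒ Z/2
Ȟ^1: (6−3)−3=0 ⇒ 0
Ȟ^2: (4−0)−3=1 ⇒ Z/2


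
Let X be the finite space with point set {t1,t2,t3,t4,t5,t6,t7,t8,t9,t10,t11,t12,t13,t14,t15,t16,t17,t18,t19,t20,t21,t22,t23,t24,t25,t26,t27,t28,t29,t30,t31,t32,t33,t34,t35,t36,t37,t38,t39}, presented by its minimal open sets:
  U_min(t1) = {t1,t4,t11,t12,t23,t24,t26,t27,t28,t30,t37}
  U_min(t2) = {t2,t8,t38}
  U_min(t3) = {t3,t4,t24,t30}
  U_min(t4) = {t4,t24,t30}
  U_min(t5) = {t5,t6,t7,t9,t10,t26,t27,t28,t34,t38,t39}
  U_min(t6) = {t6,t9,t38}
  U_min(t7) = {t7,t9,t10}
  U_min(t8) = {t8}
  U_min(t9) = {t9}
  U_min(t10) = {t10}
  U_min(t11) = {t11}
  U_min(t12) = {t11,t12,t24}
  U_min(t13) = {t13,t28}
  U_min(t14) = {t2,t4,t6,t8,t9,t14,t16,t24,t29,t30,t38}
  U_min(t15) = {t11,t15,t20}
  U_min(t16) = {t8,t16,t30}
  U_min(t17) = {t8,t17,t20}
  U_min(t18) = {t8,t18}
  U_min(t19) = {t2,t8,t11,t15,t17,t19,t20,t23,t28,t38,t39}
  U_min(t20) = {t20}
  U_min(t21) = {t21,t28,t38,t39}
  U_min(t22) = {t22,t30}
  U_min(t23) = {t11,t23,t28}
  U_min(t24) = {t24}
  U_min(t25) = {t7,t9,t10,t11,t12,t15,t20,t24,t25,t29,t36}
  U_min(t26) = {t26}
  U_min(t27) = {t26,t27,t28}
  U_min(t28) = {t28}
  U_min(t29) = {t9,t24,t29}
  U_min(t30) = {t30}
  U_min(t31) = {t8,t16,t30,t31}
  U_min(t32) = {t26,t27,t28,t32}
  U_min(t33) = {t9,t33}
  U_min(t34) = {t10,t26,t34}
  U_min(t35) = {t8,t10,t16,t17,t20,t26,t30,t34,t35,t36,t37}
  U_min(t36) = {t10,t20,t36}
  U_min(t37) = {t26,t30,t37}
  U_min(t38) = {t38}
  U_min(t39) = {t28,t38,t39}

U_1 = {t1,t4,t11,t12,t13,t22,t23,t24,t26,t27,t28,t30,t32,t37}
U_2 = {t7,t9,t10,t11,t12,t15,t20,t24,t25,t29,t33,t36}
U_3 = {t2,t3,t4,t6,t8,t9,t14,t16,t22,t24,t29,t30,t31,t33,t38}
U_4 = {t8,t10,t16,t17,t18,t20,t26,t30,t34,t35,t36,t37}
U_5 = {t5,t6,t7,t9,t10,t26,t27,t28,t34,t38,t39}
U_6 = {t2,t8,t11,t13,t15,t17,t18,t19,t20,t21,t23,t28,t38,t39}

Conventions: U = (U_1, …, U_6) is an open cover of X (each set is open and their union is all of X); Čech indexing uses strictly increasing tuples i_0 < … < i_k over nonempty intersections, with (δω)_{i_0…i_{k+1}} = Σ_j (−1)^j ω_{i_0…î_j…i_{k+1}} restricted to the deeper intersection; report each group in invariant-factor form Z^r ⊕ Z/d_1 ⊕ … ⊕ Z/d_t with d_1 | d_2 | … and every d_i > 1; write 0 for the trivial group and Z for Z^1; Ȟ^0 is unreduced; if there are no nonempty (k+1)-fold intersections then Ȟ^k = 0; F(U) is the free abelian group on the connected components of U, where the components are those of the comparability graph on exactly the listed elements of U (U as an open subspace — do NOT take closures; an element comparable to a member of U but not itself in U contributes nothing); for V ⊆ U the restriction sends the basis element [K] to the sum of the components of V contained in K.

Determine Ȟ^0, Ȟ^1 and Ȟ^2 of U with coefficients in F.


intersection data:
  U12={t11,t12,t24} U13={t4,t22,t24,t30} U14={t26,t30,t37} U15={t26,t27,t28} U16={t11,t13,t23,t28} U23={t9,t24,t29,t33} U24={t10,t20,t36} U25={t7,t9,t10} U26={t11,t15,t20} U34={t8,t16,t30} U35={t6,t9,t38} U36={t2,t8,t38} U45={t10,t26,t34} U46={t8,t17,t18,t20} U56={t28,t38,t39}
  U123={t24} U126={t11} U134={t30} U145={t26} U156={t28} U235={t9} U245={t10} U246={t20} U346={t8} U356={t38}
components per intersection:
  U1: {t1,t4,t11,t12,t13,t22,t23,t24,t26,t27,t28,t30,t32,t37}
  U2: {t7,t9,t10,t11,t12,t15,t20,t24,t25,t29,t33,t36}
  U3: {t2,t3,t4,t6,t8,t9,t14,t16,t22,t24,t29,t30,t31,t33,t38}
  U4: {t8,t10,t16,t17,t18,t20,t26,t30,t34,t35,t36,t37}
  U5: {t5,t6,t7,t9,t10,t26,t27,t28,t34,t38,t39}
  U6: {t2,t8,t11,t13,t15,t17,t18,t19,t20,t21,t23,t28,t38,t39}
  U12: {t11,t12,t24}
  U13: {t4,t22,t24,t30}
  U14: {t26,t30,t37}
  U15: {t26,t27,t28}
  U16: {t11,t13,t23,t28}
  U23: {t9,t24,t29,t33}
  U24: {t10,t20,t36}
  U25: {t7,t9,t10}
  U26: {t11,t15,t20}
  U34: {t8,t16,t30}
  U35: {t6,t9,t38}
  U36: {t2,t8,t38}
  U45: {t10,t26,t34}
  U46: {t8,t17,t18,t20}
  U56: {t28,t38,t39}
  U123: {t24}
  U126: {t11}
  U134: {t30}
  U145: {t26}
  U156: {t28}
  U235: {t9}
  U245: {t10}
  U246: {t20}
  U346: {t8}
  U356: {t38}
C dims 6,15,10; δ0: rk 5, SNF 1^5; δ1: rk 10, SNF 1^9·2
Ȟ^0 = (6 − 5) − 0 = 1, so Ȟ^0 ≅ Z
Ȟ^1 = (15 − 10) − 5 = 0, so Ȟ^1 ≅ 0
Ȟ^2 = (10 − 0) − 10 = 0 plus torsion [2], so Ȟ^2 ≅ Z/2

Ȟ^0 = Z, Ȟ^1 = 0, Ȟ^2 = Z/2


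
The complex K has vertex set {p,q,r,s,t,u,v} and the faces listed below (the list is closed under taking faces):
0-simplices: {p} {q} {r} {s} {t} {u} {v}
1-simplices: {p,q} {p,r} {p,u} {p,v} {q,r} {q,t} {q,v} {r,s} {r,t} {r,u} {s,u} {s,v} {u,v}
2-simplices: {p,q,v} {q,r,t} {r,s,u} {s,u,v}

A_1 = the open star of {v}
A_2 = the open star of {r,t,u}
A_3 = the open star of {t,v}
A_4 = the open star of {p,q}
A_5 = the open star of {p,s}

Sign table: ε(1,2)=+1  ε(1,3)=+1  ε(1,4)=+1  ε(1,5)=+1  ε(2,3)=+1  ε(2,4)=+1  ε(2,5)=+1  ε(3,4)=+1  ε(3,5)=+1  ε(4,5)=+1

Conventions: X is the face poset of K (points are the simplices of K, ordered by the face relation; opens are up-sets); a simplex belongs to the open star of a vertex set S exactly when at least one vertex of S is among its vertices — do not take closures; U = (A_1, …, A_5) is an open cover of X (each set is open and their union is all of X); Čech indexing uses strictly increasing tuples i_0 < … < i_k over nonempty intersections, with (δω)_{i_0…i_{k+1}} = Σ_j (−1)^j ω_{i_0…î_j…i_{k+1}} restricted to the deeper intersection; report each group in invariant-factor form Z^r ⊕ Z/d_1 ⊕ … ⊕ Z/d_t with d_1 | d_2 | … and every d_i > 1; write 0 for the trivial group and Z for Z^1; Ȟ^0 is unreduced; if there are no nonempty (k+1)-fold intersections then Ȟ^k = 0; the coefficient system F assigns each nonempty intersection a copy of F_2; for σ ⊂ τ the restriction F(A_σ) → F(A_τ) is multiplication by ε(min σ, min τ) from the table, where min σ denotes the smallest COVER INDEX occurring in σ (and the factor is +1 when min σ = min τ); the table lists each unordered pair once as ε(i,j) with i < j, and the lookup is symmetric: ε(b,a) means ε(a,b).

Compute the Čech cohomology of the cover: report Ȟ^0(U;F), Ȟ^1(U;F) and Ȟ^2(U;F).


nerve simplices:
  A1={{v},{p,v},{q,v},{s,v},{u,v},{p,q,v},{s,u,v}} A2={{r},{t},{u},{p,r},{p,u},{q,r},{q,t},{r,s},{r,t},{r,u},{s,u},{u,v},{q,r,t},{r,s,u},{s,u,v}} A3={{t},{v},{p,v},{q,t},{q,v},{r,t},{s,v},{u,v},{p,q,v},{q,r,t},{s,u,v}} A4={{p},{q},{p,q},{p,r},{p,u},{p,v},{q,r},{q,t},{q,v},{p,q,v},{q,r,t}} A5={{p},{s},{p,q},{p,r},{p,u},{p,v},{r,s},{s,u},{s,v},{p,q,v},{r,s,u},{s,u,v}}
  A12={{u,v},{s,u,v}} A13={{v},{p,v},{q,v},{s,v},{u,v},{p,q,v},{s,u,v}} A14={{p,v},{q,v},{p,q,v}} A15={{p,v},{s,v},{p,q,v},{s,u,v}} A23={{t},{q,t},{r,t},{u,v},{q,r,t},{s,u,v}} A24={{p,r},{p,u},{q,r},{q,t},{q,r,t}} A25={{p,r},{p,u},{r,s},{s,u},{r,s,u},{s,u,v}} A34={{p,v},{q,t},{q,v},{p,q,v},{q,r,t}} A35={{p,v},{s,v},{p,q,v},{s,u,v}} A45={{p},{p,q},{p,r},{p,u},{p,v},{p,q,v}}
  A123={{u,v},{s,u,v}} A125={{s,u,v}} A134={{p,v},{q,v},{p,q,v}} A135={{p,v},{s,v},{p,q,v},{s,u,v}} A145={{p,v},{p,q,v}} A234={{q,t},{q,r,t}} A235={{s,u,v}} A245={{p,r},{p,u}} A345={{p,v},{p,q,v}}
  A1235={{s,u,v}} A1345={{p,v},{p,q,v}}
C dims 5,10,9,2; δ0: rk_F2 4; δ1: rk_F2 6; δ2: rk_F2 2
degree 0: 5−4−0 = 1 → Ȟ^0 ≅ Z/2
degree 1: 10−6−4 = 0 → Ȟ^1 ≅ 0
degree 2: 9−2−6 = 1 → Ȟ^2 ≅ Z/2

Ȟ^0 ≅ Z/2; Ȟ^1 ≅ 0; Ȟ^2 ≅ Z/2


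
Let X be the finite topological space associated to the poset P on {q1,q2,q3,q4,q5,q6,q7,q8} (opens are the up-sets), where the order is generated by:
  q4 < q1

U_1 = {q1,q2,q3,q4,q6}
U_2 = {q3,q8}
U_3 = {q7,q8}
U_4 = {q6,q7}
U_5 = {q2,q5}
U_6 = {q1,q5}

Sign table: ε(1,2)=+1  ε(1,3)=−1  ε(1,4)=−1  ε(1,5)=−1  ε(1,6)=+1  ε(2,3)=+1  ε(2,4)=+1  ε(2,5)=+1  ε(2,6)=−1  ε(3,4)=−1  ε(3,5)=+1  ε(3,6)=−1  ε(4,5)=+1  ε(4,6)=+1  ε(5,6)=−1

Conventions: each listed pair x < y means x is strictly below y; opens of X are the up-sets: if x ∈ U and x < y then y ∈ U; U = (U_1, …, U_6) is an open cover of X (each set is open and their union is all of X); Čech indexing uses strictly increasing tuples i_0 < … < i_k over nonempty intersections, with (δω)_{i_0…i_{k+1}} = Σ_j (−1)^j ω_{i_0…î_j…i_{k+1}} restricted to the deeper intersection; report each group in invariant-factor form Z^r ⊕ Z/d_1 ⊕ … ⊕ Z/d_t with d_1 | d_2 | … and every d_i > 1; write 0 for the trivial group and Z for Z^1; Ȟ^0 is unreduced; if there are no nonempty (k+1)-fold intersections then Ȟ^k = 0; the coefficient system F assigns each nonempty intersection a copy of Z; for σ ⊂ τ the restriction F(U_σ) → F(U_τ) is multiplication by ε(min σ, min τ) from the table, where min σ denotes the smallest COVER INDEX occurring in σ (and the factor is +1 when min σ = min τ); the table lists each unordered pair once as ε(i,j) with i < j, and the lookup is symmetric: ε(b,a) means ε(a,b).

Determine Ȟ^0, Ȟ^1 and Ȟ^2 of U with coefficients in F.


Ȟ^0(U;F) ≅ Z; Ȟ^1(U;F) ≅ Z^2; Ȟ^2(U;F) ≅ 0

nonempty intersections:
  U12={q3} U14={q6} U15={q2} U16={q1} U23={q8} U34={q7} U56={q5}
C dims 6,7; δ0: rk 5, SNF 1^5
Ȟ^0: (6−5)−0=1 ⇒ Z
Ȟ^1: (7−0)−5=2 ⇒ Z^2
Ȟ^2: (0−0)−0=0 ⇒ 0


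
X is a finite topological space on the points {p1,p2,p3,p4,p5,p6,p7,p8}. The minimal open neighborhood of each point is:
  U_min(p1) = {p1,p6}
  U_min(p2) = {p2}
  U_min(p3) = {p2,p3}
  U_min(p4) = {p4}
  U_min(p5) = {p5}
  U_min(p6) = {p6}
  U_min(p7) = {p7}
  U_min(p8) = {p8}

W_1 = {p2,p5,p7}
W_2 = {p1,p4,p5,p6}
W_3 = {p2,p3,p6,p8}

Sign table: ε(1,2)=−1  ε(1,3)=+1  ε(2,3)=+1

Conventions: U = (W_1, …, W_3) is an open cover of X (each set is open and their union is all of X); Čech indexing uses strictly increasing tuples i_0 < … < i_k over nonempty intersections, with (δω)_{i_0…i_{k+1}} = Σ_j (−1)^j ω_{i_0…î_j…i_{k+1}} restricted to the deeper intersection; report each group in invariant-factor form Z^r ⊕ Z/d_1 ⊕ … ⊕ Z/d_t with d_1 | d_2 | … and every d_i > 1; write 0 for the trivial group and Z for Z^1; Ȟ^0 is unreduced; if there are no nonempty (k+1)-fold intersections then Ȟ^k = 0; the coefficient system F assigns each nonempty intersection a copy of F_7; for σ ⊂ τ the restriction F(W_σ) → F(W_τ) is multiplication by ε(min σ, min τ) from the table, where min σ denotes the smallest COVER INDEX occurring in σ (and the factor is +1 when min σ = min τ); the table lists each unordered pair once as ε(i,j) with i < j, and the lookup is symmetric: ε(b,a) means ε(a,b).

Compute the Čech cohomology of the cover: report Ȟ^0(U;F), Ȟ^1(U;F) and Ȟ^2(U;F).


Ȟ^0(U;F) ≅ 0,  Ȟ^1(U;F) ≅ 0,  Ȟ^2(U;F) ≅ 0

nerve simplices:
  W12={p5} W13={p2} W23={p6}
C dims 3,3; δ0: rk_F7 3
degree 0: 3−3−0 = 0 → Ȟ^0 ≅ 0
degree 1: 3−0−3 = 0 → Ȟ^1 ≅ 0
degree 2: 0−0−0 = 0 → Ȟ^2 ≅ 0


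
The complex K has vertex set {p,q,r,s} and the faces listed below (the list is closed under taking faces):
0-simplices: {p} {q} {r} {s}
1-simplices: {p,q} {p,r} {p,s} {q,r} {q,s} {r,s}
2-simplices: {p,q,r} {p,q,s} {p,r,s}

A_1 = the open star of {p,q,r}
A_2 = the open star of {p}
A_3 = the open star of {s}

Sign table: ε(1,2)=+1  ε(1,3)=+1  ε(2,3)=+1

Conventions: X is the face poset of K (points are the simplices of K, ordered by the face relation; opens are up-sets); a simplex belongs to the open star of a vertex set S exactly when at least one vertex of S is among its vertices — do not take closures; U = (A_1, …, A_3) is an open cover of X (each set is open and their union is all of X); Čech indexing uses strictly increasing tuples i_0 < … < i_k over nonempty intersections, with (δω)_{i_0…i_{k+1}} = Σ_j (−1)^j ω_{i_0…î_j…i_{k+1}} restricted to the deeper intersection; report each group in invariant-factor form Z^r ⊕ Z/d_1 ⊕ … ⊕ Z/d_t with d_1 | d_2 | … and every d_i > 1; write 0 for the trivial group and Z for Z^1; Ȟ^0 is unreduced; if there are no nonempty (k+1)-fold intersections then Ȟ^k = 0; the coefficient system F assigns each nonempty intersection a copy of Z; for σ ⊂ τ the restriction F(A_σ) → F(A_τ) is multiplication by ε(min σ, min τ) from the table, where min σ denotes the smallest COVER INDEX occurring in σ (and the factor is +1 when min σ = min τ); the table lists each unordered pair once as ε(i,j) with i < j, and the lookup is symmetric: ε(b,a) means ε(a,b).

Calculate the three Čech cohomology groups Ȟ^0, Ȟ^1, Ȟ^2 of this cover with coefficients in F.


Ȟ^0 = Z,  Ȟ^1 = 0,  Ȟ^2 = 0

nerve simplices:
  A1={{p},{q},{r},{p,q},{p,r},{p,s},{q,r},{q,s},{r,s},{p,q,r},{p,q,s},{p,r,s}} A2={{p},{p,q},{p,r},{p,s},{p,q,r},{p,q,s},{p,r,s}} A3={{s},{p,s},{q,s},{r,s},{p,q,s},{p,r,s}}
  A12={{p},{p,q},{p,r},{p,s},{p,q,r},{p,q,s},{p,r,s}} A13={{p,s},{q,s},{r,s},{p,q,s},{p,r,s}} A23={{p,s},{p,q,s},{p,r,s}}
  A123={{p,s},{p,q,s},{p,r,s}}
C dims 3,3,1; δ0: rk 2, SNF 1^2; δ1: rk 1, SNF 1^1
degree 0: 3−2−0 = 1 → Ȟ^0 ≅ Z
degree 1: 3−1−2 = 0 → Ȟ^1 ≅ 0
degree 2: 1−0−1 = 0 → Ȟ^2 ≅ 0


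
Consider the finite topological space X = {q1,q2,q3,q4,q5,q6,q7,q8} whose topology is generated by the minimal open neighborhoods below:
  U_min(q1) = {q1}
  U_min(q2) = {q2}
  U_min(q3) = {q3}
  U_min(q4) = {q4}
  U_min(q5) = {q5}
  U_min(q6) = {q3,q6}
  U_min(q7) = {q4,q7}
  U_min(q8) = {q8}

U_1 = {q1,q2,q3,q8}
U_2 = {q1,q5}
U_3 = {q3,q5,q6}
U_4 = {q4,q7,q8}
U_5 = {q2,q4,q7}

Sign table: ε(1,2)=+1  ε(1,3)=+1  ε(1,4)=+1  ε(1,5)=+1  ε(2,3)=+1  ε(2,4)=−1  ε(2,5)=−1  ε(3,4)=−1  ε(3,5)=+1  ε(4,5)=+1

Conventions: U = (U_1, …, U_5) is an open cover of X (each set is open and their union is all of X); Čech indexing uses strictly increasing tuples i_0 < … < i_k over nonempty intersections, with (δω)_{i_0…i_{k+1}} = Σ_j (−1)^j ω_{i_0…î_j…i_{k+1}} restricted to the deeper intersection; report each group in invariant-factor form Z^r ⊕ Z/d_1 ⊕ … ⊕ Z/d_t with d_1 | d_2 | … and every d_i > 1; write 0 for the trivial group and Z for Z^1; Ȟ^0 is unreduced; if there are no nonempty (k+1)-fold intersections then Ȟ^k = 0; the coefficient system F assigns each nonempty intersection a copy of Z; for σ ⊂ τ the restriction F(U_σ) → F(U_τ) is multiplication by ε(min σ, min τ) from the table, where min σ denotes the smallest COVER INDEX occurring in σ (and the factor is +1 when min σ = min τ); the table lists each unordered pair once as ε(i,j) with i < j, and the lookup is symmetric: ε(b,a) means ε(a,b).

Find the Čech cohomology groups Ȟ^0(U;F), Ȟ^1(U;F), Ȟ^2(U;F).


Ȟ^0(U;F) ≅ Z,  Ȟ^1(U;F) ≅ Z^2,  Ȟ^2(U;F) ≅ 0

intersection data:
  U12={q1} U13={q3} U14={q8} U15={q2} U23={q5} U45={q4,q7}
C dims 5,6; δ0: rk 4, SNF 1^4
Ȟ^0 = (5 − 4) − 0 = 1, so Ȟ^0 ≅ Z
Ȟ^1 = (6 − 0) − 4 = 2, so Ȟ^1 ≅ Z^2
Ȟ^2 = (0 − 0) − 0 = 0, so Ȟ^2 ≅ 0


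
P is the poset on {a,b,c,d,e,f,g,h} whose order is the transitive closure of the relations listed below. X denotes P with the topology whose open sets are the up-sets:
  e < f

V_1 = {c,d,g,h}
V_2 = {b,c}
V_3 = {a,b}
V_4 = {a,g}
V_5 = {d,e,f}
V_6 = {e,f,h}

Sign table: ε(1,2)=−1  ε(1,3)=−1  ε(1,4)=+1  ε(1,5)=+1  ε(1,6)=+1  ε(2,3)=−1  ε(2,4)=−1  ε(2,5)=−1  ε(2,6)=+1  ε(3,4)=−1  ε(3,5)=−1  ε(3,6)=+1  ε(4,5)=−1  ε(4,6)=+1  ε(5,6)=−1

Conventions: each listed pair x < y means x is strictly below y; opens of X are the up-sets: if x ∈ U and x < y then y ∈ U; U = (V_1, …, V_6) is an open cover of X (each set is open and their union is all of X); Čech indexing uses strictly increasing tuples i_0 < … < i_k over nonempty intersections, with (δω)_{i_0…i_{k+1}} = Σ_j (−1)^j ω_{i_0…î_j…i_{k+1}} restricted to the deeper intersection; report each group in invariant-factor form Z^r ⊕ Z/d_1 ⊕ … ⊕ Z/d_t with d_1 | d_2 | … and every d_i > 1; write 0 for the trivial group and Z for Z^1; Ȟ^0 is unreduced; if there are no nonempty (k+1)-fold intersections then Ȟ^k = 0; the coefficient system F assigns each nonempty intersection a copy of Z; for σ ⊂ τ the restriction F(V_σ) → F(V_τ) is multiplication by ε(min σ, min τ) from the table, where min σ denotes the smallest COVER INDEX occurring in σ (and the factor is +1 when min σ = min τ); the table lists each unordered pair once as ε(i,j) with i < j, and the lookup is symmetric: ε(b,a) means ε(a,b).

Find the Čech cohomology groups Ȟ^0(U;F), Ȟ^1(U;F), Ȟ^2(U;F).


Ȟ^0(U;F) ≅ 0,  Ȟ^1(U;F) ≅ Z ⊕ Z/2,  Ȟ^2(U;F) ≅ 0

intersection data:
  V12={c} V14={g} V15={d} V16={h} V23={b} V34={a} V56={e,f}
C dims 6,7; δ0: rk 6, SNF 1^5·2
Ȟ^0 = (6 − 6) − 0 = 0, so Ȟ^0 ≅ 0
Ȟ^1 = (7 − 0) − 6 = 1 plus torsion [2], so Ȟ^1 ≅ Z ⊕ Z/2
Ȟ^2 = (0 − 0) − 0 = 0, so Ȟ^2 ≅ 0


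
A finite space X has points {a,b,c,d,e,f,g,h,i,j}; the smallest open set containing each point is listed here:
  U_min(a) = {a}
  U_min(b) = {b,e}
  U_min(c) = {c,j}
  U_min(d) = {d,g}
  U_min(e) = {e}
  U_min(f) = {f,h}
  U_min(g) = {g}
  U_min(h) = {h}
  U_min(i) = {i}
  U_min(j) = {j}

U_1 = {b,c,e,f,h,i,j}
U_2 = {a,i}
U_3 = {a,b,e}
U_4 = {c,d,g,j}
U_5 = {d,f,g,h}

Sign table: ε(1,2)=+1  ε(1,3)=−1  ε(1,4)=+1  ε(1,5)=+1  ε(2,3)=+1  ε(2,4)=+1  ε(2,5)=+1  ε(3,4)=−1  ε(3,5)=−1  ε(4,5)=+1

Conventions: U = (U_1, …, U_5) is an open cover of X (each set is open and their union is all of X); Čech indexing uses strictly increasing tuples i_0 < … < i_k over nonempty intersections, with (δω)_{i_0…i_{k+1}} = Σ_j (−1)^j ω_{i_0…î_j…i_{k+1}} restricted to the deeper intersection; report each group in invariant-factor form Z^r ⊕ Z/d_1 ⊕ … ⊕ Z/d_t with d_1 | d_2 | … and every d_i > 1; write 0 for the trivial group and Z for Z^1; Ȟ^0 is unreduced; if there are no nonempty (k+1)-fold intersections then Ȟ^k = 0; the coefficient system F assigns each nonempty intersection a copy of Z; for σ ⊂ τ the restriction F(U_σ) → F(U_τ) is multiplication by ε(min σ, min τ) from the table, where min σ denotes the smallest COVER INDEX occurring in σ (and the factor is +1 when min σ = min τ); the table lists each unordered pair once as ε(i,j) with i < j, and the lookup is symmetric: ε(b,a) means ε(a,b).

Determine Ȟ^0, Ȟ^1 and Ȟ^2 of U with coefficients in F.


Ȟ^0 = 0, Ȟ^1 = Z ⊕ Z/2, Ȟ^2 = 0

nerve of the cover:
  U12={i} U13={b,e} U14={c,j} U15={f,h} U23={a} U45={d,g}
C dims 5,6; δ0: rk 5, SNF 1^4·2
Ȟ^0 = (5 − 5) − 0 = 0, so Ȟ^0 ≅ 0
Ȟ^1 = (6 − 0) − 5 = 1 plus torsion [2], so Ȟ^1 ≅ Z ⊕ Z/2
Ȟ^2 = (0 − 0) − 0 = 0, so Ȟ^2 ≅ 0


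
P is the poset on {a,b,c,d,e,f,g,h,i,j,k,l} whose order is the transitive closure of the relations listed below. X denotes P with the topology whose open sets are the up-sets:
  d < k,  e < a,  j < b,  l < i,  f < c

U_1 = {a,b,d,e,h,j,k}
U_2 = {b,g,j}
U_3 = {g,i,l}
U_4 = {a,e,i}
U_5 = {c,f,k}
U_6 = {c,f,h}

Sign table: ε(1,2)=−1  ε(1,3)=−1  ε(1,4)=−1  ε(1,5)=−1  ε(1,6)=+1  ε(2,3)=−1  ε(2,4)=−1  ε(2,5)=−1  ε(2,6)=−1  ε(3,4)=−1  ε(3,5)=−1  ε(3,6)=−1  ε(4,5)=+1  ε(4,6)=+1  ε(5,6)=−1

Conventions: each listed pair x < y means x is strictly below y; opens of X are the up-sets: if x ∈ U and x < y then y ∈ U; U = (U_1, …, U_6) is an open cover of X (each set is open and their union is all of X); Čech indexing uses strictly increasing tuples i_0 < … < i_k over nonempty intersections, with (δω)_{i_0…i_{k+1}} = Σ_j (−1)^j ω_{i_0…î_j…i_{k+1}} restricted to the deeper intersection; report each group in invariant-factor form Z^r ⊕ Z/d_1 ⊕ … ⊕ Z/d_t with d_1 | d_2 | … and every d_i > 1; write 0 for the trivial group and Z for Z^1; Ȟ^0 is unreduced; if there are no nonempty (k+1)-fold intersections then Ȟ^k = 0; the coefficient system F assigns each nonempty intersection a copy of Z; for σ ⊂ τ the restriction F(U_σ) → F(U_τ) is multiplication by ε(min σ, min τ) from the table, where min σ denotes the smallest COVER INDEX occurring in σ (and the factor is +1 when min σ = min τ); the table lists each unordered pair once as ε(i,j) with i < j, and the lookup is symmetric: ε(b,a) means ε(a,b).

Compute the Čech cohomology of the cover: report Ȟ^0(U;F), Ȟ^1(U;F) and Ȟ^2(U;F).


nonempty intersections:
  U12={b,j} U14={a,e} U15={k} U16={h} U23={g} U34={i} U56={c,f}
C dims 6,7; δ0: rk 5, SNF 1^5
Ȟ^0: (6−5)−0=1 ⇒ Z
Ȟ^1: (7−0)−5=2 ⇒ Z^2
Ȟ^2: (0−0)−0=0 ⇒ 0

Ȟ^0 ≅ Z,  Ȟ^1 ≅ Z^2,  Ȟ^2 ≅ 0


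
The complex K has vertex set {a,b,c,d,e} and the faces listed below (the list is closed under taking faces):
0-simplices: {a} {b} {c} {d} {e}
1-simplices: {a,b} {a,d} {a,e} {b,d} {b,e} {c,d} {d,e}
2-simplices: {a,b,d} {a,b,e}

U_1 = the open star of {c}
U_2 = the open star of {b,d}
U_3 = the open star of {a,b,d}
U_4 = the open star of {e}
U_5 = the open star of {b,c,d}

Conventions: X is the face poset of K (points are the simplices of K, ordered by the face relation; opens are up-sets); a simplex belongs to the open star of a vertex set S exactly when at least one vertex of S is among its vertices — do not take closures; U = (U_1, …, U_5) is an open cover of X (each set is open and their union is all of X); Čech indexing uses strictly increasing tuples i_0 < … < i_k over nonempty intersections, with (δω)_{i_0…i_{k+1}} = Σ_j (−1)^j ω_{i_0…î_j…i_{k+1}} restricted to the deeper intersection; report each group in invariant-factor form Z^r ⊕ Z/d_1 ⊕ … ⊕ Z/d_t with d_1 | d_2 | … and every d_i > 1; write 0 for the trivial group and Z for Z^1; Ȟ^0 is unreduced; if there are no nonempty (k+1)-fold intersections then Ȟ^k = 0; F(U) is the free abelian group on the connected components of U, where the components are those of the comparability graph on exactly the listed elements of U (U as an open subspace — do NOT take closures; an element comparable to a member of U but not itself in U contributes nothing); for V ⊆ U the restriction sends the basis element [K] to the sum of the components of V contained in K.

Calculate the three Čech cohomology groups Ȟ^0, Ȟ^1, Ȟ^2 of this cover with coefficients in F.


Ȟ^0(U;F) ≅ Z, Ȟ^1(U;F) ≅ Z, Ȟ^2(U;F) ≅ 0

intersection data:
  U1={{c},{c,d}} U2={{b},{d},{a,b},{a,d},{b,d},{b,e},{c,d},{d,e},{a,b,d},{a,b,e}} U3={{a},{b},{d},{a,b},{a,d},{a,e},{b,d},{b,e},{c,d},{d,e},{a,b,d},{a,b,e}} U4={{e},{a,e},{b,e},{d,e},{a,b,e}} U5={{b},{c},{d},{a,b},{a,d},{b,d},{b,e},{c,d},{d,e},{a,b,d},{a,b,e}}
  U12={{c,d}} U13={{c,d}} U15={{c},{c,d}} U23={{b},{d},{a,b},{a,d},{b,d},{b,e},{c,d},{d,e},{a,b,d},{a,b,e}} U24={{b,e},{d,e},{a,b,e}} U25={{b},{d},{a,b},{a,d},{b,d},{b,e},{c,d},{d,e},{a,b,d},{a,b,e}} U34={{a,e},{b,e},{d,e},{a,b,e}} U35={{b},{d},{a,b},{a,d},{b,d},{b,e},{c,d},{d,e},{a,b,d},{a,b,e}} U45={{b,e},{d,e},{a,b,e}}
  U123={{c,d}} U125={{c,d}} U135={{c,d}} U234={{b,e},{d,e},{a,b,e}} U235={{b},{d},{a,b},{a,d},{b,d},{b,e},{c,d},{d,e},{a,b,d},{a,b,e}} U245={{b,e},{d,e},{a,b,e}} U345={{b,e},{d,e},{a,b,e}}
  U1235={{c,d}} U2345={{b,e},{d,e},{a,b,e}}
components per intersection:
  U1: {{c},{c,d}}
  U2: {{b},{d},{a,b},{a,d},{b,d},{b,e},{c,d},{d,e},{a,b,d},{a,b,e}}
  U3: {{a},{b},{d},{a,b},{a,d},{a,e},{b,d},{b,e},{c,d},{d,e},{a,b,d},{a,b,e}}
  U4: {{e},{a,e},{b,e},{d,e},{a,b,e}}
  U5: {{b},{c},{d},{a,b},{a,d},{b,d},{b,e},{c,d},{d,e},{a,b,d},{a,b,e}}
  U12: {{c,d}}
  U13: {{c,d}}
  U15: {{c},{c,d}}
  U23: {{b},{d},{a,b},{a,d},{b,d},{b,e},{c,d},{d,e},{a,b,d},{a,b,e}}
  U24: {{b,e},{a,b,e}} {{d,e}}
  U25: {{b},{d},{a,b},{a,d},{b,d},{b,e},{c,d},{d,e},{a,b,d},{a,b,e}}
  U34: {{a,e},{b,e},{a,b,e}} {{d,e}}
  U35: {{b},{d},{a,b},{a,d},{b,d},{b,e},{c,d},{d,e},{a,b,d},{a,b,e}}
  U45: {{b,e},{a,b,e}} {{d,e}}
  U123: {{c,d}}
  U125: {{c,d}}
  U135: {{c,d}}
  U234: {{b,e},{a,b,e}} {{d,e}}
  U235: {{b},{d},{a,b},{a,d},{b,d},{b,e},{c,d},{d,e},{a,b,d},{a,b,e}}
  U245: {{b,e},{a,b,e}} {{d,e}}
  U345: {{b,e},{a,b,e}} {{d,e}}
  U1235: {{c,d}}
  U2345: {{b,e},{a,b,e}} {{d,e}}
C dims 5,12,10,3; δ0: rk 4, SNF 1^4; δ1: rk 7, SNF 1^7; δ2: rk 3, SNF 1^3
Ȟ^0 = (5 − 4) − 0 = 1, so Ȟ^0 ≅ Z
Ȟ^1 = (12 − 7) − 4 = 1, so Ȟ^1 ≅ Z
Ȟ^2 = (10 − 3) − 7 = 0, so Ȟ^2 ≅ 0


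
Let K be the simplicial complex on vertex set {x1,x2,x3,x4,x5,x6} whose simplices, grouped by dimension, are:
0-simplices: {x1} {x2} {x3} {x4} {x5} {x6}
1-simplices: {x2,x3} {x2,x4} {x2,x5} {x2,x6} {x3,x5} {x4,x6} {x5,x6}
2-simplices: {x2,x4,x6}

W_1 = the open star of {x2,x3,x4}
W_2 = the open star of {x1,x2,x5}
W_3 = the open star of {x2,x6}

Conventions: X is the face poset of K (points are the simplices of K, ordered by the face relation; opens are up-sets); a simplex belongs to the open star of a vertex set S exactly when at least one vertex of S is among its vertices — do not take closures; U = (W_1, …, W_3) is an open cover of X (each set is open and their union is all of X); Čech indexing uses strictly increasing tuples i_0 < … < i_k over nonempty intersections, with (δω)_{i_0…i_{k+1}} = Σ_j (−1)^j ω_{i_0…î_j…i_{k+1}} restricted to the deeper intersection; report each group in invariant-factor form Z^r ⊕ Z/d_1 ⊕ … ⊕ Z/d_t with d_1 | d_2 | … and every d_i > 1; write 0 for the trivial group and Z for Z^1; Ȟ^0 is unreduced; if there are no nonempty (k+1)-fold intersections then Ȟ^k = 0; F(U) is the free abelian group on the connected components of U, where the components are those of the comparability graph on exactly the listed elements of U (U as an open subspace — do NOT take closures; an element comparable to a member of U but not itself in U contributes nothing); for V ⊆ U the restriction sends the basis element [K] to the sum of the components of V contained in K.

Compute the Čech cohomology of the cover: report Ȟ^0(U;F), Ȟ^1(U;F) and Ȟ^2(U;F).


Ȟ^0(U;F) ≅ Z^2, Ȟ^1(U;F) ≅ Z^2, Ȟ^2(U;F) ≅ 0

cover nerve:
  W1={{x2},{x3},{x4},{x2,x3},{x2,x4},{x2,x5},{x2,x6},{x3,x5},{x4,x6},{x2,x4,x6}} W2={{x1},{x2},{x5},{x2,x3},{x2,x4},{x2,x5},{x2,x6},{x3,x5},{x5,x6},{x2,x4,x6}} W3={{x2},{x6},{x2,x3},{x2,x4},{x2,x5},{x2,x6},{x4,x6},{x5,x6},{x2,x4,x6}}
  W12={{x2},{x2,x3},{x2,x4},{x2,x5},{x2,x6},{x3,x5},{x2,x4,x6}} W13={{x2},{x2,x3},{x2,x4},{x2,x5},{x2,x6},{x4,x6},{x2,x4,x6}} W23={{x2},{x2,x3},{x2,x4},{x2,x5},{x2,x6},{x5,x6},{x2,x4,x6}}
  W123={{x2},{x2,x3},{x2,x4},{x2,x5},{x2,x6},{x2,x4,x6}}
components per intersection:
  W1: {{x2},{x3},{x4},{x2,x3},{x2,x4},{x2,x5},{x2,x6},{x3,x5},{x4,x6},{x2,x4,x6}}
  W2: {{x1}} {{x2},{x5},{x2,x3},{x2,x4},{x2,x5},{x2,x6},{x3,x5},{x5,x6},{x2,x4,x6}}
  W3: {{x2},{x6},{x2,x3},{x2,x4},{x2,x5},{x2,x6},{x4,x6},{x5,x6},{x2,x4,x6}}
  W12: {{x2},{x2,x3},{x2,x4},{x2,x5},{x2,x6},{x2,x4,x6}} {{x3,x5}}
  W13: {{x2},{x2,x3},{x2,x4},{x2,x5},{x2,x6},{x4,x6},{x2,x4,x6}}
  W23: {{x2},{x2,x3},{x2,x4},{x2,x5},{x2,x6},{x2,x4,x6}} {{x5,x6}}
  W123: {{x2},{x2,x3},{x2,x4},{x2,x5},{x2,x6},{x2,x4,x6}}
C dims 4,5,1; δ0: rk 2, SNF 1^2; δ1: rk 1, SNF 1^1
Ȟ^0: (4−2)−0=2 ⇒ Z^2
Ȟ^1: (5−1)−2=2 ⇒ Z^2
Ȟ^2: (1−0)−1=0 ⇒ 0


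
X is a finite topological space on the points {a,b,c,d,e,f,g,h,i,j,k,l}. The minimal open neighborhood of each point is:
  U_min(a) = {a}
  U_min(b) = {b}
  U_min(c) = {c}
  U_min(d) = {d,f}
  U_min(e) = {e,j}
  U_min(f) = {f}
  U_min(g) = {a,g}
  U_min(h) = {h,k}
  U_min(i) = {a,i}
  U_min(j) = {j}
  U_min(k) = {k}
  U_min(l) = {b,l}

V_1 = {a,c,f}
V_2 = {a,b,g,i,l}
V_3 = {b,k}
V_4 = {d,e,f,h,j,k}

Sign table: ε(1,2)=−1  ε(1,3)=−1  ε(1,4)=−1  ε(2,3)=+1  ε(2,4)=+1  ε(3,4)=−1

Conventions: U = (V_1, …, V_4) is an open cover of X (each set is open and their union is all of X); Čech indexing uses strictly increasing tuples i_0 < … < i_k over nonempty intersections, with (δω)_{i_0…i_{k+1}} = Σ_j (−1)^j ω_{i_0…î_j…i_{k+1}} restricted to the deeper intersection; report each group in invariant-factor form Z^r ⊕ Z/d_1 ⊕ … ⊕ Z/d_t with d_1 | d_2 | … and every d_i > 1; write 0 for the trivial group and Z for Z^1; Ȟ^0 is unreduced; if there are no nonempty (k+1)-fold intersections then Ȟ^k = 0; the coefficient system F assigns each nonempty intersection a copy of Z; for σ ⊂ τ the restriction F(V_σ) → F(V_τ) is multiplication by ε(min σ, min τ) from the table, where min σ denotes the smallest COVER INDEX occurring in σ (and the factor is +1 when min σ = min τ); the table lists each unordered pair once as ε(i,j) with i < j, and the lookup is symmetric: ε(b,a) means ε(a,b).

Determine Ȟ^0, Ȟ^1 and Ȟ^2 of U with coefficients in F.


Ȟ^0 ≅ 0; Ȟ^1 ≅ Z/2; Ȟ^2 ≅ 0

nonempty intersections:
  V12={a} V14={f} V23={b} V34={k}
C dims 4,4; δ0: rk 4, SNF 1^3·2
Ȟ^0: (4−4)−0=0 ⇒ 0
Ȟ^1: (4−0)−4=0 plus torsion [2] ⇒ Z/2
Ȟ^2: (0−0)−0=0 ⇒ 0


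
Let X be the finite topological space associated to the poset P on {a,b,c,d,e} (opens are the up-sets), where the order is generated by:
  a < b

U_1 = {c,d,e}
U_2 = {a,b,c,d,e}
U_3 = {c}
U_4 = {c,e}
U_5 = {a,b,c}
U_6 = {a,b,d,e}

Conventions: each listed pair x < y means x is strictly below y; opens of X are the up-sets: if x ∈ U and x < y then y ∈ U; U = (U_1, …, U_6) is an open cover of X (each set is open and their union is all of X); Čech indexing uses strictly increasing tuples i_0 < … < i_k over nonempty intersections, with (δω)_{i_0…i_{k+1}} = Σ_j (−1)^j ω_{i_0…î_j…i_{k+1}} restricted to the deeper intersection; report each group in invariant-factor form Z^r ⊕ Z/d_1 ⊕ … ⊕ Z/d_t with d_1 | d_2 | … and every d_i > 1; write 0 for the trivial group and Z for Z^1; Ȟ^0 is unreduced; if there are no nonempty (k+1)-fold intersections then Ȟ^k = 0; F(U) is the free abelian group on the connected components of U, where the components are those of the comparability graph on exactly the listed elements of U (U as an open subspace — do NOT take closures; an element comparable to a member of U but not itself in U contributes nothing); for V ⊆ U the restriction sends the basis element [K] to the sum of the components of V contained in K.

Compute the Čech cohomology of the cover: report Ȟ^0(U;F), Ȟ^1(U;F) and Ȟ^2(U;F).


nerve simplices:
  U12={c,d,e} U13={c} U14={c,e} U15={c} U16={d,e} U23={c} U24={c,e} U25={a,b,c} U26={a,b,d,e} U34={c} U35={c} U45={c} U46={e} U56={a,b}
  U123={c} U124={c,e} U125={c} U126={d,e} U134={c} U135={c} U145={c} U146={e} U234={c} U235={c} U245={c} U246={e} U256={a,b} U345={c}
  U1234={c} U1235={c} U1245={c} U1246={e} U1345={c} U2345={c}
  U12345={c}
components per intersection:
  U1: {c} {d} {e}
  U2: {a,b} {c} {d} {e}
  U3: {c}
  U4: {c} {e}
  U5: {a,b} {c}
  U6: {a,b} {d} {e}
  U12: {c} {d} {e}
  U13: {c}
  U14: {c} {e}
  U15: {c}
  U16: {d} {e}
  U23: {c}
  U24: {c} {e}
  U25: {a,b} {c}
  U26: {a,b} {d} {e}
  U34: {c}
  U35: {c}
  U45: {c}
  U46: {e}
  U56: {a,b}
  U123: {c}
  U124: {c} {e}
  U125: {c}
  U126: {d} {e}
  U134: {c}
  U135: {c}
  U145: {c}
  U146: {e}
  U234: {c}
  U235: {c}
  U245: {c}
  U246: {e}
  U256: {a,b}
  U345: {c}
  U1234: {c}
  U1235: {c}
  U1245: {c}
  U1246: {e}
  U1345: {c}
  U2345: {c}
  U12345: {c}
C dims 15,22,16,6; δ0: rk 11, SNF 1^11; δ1: rk 11, SNF 1^11; δ2: rk 5, SNF 1^5
degree 0: 15−11−0 = 4 → Ȟ^0 ≅ Z^4
degree 1: 22−11−11 = 0 → Ȟ^1 ≅ 0
degree 2: 16−5−11 = 0 → Ȟ^2 ≅ 0

Ȟ^0 ≅ Z^4,  Ȟ^1 ≅ 0,  Ȟ^2 ≅ 0


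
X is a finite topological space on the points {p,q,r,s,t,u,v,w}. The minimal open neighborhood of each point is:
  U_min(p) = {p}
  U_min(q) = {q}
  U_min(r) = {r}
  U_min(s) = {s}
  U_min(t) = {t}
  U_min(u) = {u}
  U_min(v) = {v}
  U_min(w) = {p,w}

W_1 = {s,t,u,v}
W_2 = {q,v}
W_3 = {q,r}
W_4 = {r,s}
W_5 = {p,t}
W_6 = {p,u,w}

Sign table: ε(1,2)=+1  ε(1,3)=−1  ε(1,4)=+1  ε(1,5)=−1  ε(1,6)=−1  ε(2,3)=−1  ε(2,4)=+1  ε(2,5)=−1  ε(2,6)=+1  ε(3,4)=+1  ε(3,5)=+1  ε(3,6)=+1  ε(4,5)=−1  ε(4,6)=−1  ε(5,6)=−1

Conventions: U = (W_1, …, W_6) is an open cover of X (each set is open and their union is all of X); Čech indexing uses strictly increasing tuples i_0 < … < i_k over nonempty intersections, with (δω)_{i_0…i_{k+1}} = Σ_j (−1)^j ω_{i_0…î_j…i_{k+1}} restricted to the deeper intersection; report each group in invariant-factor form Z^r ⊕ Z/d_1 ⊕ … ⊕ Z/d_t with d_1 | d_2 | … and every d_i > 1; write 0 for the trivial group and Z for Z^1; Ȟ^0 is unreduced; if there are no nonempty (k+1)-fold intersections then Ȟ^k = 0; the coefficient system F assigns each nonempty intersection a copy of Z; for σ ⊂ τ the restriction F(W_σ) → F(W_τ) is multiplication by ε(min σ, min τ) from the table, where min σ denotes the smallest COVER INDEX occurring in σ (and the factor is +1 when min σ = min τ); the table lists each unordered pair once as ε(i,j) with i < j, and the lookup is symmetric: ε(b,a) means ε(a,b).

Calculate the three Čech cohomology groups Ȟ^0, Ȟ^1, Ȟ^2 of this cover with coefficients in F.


nonempty overlaps:
  W12={v} W14={s} W15={t} W16={u} W23={q} W34={r} W56={p}
C dims 6,7; δ0: rk 6, SNF 1^5·2
degree 0: 6−6−0 = 0 → Ȟ^0 ≅ 0
degree 1: 7−0−6 = 1 plus torsion [2] → Ȟ^1 ≅ Z ⊕ Z/2
degree 2: 0−0−0 = 0 → Ȟ^2 ≅ 0

Ȟ^0 = 0, Ȟ^1 = Z ⊕ Z/2, Ȟ^2 = 0


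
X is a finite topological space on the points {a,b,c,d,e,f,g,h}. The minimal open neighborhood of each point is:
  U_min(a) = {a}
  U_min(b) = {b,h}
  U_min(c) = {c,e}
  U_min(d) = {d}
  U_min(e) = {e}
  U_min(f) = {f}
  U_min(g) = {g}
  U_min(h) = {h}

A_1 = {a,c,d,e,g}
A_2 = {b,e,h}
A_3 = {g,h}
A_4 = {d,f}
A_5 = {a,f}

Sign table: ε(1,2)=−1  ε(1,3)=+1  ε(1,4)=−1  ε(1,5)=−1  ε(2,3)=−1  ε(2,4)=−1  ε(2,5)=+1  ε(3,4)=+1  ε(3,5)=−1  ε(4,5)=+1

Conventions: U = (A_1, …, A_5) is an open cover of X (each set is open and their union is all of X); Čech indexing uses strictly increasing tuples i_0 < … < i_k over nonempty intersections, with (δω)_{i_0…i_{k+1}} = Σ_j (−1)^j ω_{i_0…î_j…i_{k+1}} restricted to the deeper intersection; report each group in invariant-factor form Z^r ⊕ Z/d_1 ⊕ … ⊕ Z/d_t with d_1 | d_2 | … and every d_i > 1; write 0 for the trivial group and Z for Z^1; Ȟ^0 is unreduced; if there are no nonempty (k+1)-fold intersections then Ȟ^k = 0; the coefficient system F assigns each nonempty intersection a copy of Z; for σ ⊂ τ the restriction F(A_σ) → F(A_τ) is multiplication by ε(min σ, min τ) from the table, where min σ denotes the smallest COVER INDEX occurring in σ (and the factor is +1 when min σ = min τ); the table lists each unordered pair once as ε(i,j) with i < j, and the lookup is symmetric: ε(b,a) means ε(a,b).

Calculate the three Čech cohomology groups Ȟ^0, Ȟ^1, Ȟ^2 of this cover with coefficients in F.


Ȟ^0(U;F) ≅ Z, Ȟ^1(U;F) ≅ Z^2, Ȟ^2(U;F) ≅ 0

nonempty intersections:
  A12={e} A13={g} A14={d} A15={a} A23={h} A45={f}
C dims 5,6; δ0: rk 4, SNF 1^4
Ȟ^0: (5−4)−0=1 ⇒ Z
Ȟ^1: (6−0)−4=2 ⇒ Z^2
Ȟ^2: (0−0)−0=0 ⇒ 0


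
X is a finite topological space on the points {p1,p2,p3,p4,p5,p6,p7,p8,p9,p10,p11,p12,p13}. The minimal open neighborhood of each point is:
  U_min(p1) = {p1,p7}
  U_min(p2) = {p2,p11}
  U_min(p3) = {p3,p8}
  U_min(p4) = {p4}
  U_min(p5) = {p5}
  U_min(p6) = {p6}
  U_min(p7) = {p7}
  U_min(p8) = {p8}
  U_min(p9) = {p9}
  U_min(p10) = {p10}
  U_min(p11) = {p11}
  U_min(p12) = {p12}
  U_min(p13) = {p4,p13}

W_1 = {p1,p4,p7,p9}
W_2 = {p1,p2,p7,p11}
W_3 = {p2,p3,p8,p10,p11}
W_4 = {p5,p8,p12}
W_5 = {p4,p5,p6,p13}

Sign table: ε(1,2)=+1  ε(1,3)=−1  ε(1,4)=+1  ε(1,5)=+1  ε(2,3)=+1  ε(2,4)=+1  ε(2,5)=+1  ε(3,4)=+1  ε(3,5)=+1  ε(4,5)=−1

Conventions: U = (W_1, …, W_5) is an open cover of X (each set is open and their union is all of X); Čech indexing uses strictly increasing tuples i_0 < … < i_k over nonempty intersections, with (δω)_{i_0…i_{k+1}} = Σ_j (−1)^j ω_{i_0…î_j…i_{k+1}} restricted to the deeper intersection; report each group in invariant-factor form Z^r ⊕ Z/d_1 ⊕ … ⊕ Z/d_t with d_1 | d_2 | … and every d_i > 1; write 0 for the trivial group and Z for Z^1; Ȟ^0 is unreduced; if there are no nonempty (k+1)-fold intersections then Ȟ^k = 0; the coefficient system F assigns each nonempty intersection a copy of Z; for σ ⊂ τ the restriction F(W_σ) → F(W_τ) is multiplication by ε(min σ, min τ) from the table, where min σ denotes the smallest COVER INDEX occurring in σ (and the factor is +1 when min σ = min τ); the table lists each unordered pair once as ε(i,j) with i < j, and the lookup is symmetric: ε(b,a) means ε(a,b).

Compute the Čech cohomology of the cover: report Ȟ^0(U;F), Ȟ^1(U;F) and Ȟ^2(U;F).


Ȟ^0(U;F) ≅ 0, Ȟ^1(U;F) ≅ Z/2 and Ȟ^2(U;F) ≅ 0

cover nerve:
  W12={p1,p7} W15={p4} W23={p2,p11} W34={p8} W45={p5}
C dims 5,5; δ0: rk 5, SNF 1^4·2
Ȟ^0: (5−5)−0=0 ⇒ 0
Ȟ^1: (5−0)−5=0 plus torsion [2] ⇒ Z/2
Ȟ^2: (0−0)−0=0 ⇒ 0


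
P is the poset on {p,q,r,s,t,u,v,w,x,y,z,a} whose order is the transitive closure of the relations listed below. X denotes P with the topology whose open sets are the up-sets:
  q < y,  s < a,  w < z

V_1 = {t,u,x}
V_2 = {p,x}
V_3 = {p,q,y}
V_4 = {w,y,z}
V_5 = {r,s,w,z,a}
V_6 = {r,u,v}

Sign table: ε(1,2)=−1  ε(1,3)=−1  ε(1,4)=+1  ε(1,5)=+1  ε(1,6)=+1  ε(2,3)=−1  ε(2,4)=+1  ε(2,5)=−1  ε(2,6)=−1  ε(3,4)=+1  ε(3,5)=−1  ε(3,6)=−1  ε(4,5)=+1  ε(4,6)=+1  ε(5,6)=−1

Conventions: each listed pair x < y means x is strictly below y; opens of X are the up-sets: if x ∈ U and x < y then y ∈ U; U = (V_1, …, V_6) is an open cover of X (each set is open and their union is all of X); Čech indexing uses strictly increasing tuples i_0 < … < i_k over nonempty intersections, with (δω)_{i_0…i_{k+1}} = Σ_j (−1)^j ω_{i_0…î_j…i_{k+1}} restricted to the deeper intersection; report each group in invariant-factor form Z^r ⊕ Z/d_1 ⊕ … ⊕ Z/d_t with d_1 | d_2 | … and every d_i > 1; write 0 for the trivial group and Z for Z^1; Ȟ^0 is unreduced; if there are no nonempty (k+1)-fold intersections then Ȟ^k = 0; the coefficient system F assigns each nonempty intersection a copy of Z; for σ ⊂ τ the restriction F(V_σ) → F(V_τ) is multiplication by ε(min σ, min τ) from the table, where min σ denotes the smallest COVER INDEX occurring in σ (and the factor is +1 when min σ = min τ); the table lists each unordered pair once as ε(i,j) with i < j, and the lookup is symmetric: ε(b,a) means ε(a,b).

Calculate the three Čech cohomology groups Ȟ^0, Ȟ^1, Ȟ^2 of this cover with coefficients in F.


Ȟ^0 ≅ 0, Ȟ^1 ≅ Z/2, Ȟ^2 ≅ 0

nerve of the cover:
  V12={x} V16={u} V23={p} V34={y} V45={w,z} V56={r}
C dims 6,6; δ0: rk 6, SNF 1^5·2
Ȟ^0 = (6 − 6) − 0 = 0, so Ȟ^0 ≅ 0
Ȟ^1 = (6 − 0) − 6 = 0 plus torsion [2], so Ȟ^1 ≅ Z/2
Ȟ^2 = (0 − 0) − 0 = 0, so Ȟ^2 ≅ 0
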